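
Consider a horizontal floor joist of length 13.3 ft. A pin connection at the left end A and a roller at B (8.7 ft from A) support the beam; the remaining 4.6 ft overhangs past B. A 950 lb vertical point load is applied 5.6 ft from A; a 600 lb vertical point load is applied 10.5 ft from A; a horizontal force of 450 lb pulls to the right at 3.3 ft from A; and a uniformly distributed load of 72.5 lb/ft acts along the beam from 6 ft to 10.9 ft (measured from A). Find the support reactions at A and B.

Resultant of the distributed load: 72.5 × 4.9 = 355.25 lb at 8.45 ft from A.
Moments about A: B_y·8.7 − 950·5.6 − 600·10.5 − (72.5·4.9)·8.45 = 0 → B_y = 14621.8625/8.7 = 1680.67 ≈ 1681 lb.
ΣF_y = 0: A_y + 1680.67 − 950 − 600 − 72.5·4.9 = 0 → A_y = 224.6 lb.
ΣF_x = 0: A_x + 450 = 0 → A_x = -450.0 lb.

A_x = -450.0 lb, A_y = 224.6 lb, B_y = 1681 lb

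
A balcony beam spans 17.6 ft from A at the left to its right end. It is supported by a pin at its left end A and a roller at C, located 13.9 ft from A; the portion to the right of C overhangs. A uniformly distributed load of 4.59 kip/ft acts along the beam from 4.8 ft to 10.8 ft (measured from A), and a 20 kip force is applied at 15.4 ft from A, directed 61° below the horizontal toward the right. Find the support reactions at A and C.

Resultant of the distributed load: 4.59 × 6 = 27.54 kip at 7.8 ft from A.
Taking moments about A: C_y·13.9 − (4.59·6)·7.8 − 20·sin61°·15.4 = 0 → C_y = 484.195/13.9 = 34.8342 ≈ 34.83 kip.
ΣF_y = 0: A_y + 34.8342 − 4.59·6 − 20·sin61° = 0 → A_y = 10.20 kip.
ΣF_x = 0: A_x + 20·cos61° = 0 → A_x = -9.696 kip.

A_x = -9.696 kip, A_y = 10.20 kip, C_y = 34.83 kip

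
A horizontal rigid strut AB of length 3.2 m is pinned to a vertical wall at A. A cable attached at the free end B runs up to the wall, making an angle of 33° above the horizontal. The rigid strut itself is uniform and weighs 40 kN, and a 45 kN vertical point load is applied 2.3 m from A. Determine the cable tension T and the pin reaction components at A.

T = 96.11 kN, A_x = 80.60 kN, A_y = 32.66 kN

ΣM about A: T·sin33°·3.2 − 40·1.6 − 45·2.3 = 0 → T = 167.5/(3.2·0.544639) = 96.1072 ≈ 96.11 kN.
ΣF_x = 0: A_x − T·cos33° = 0 → A_x = 96.1072 × 0.838671 = 80.60 kN.
ΣF_y = 0: A_y + T·sin33° − 40 − 45 = 0 → A_y = 85 − 96.1072 × 0.544639 = 32.66 kN.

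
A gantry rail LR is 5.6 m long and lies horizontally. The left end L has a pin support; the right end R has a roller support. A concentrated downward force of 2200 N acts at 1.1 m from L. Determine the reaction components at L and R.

ΣM about L: R_y·5.6 − 2200·1.1 = 0 → R_y = 2420/5.6 = 432.143 ≈ 432.1 N.
ΣF_y = 0: L_y + 432.143 − 2200 = 0 → L_y = 1768 N.
ΣF_x = 0: no horizontal applied forces, so L_x = 0.

L_x = 0, L_y = 1768 N, R_y = 432.1 N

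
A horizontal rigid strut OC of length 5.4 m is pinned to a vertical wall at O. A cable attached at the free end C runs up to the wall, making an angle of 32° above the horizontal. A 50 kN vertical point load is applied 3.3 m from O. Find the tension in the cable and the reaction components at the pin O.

ΣM about O: T·sin32°·5.4 − 50·3.3 = 0 → T = 165/(5.4·0.529919) = 57.6608 ≈ 57.66 kN.
ΣF_x = 0: O_x − T·cos32° = 0 → O_x = 57.6608 × 0.848048 = 48.90 kN.
ΣF_y = 0: O_y + T·sin32° − 50 = 0 → O_y = 50 − 57.6608 × 0.529919 = 19.44 kN.

T = 57.66 kN, O_x = 48.90 kN, O_y = 19.44 kN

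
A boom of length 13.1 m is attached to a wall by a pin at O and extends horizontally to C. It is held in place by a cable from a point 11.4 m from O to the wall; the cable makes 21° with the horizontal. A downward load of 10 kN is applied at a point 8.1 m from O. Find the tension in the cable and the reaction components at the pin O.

T = 19.83 kN, O_x = 18.51 kN, O_y = 2.895 kN

ΣM about O: T·sin21°·11.4 − 10·8.1 = 0 → T = 81/(11.4·0.358368) = 19.8267 ≈ 19.83 kN.
ΣF_x = 0: O_x − T·cos21° = 0 → O_x = 19.8267 × 0.93358 = 18.51 kN.
ΣF_y = 0: O_y + T·sin21° − 10 = 0 → O_y = 10 − 19.8267 × 0.358368 = 2.895 kN.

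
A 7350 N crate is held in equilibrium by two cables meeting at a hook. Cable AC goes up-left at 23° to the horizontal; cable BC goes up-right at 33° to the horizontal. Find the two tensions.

T_AC = 7435 N, T_BC = 8161 N

ΣF_x = 0: −T_AC·cos23° + T_BC·cos33° = 0 → T_BC = 1.09758·T_AC.
ΣF_y = 0: T_AC·sin23° + T_BC·sin33° = 7350.
Substitute: T_AC·(0.390731 + 1.09758·0.544639) = 7350 → T_AC = 7435.39 ≈ 7435 N.
Then T_BC = 1.09758 × 7435.39 = 8161 N.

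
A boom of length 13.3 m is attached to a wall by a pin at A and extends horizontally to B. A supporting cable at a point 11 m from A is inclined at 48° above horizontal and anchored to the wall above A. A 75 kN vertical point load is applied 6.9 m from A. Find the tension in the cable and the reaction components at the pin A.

T = 63.31 kN, A_x = 42.36 kN, A_y = 27.95 kN

ΣM about A: T·sin48°·11 − 75·6.9 = 0 → T = 517.5/(11·0.743145) = 63.3059 ≈ 63.31 kN.
ΣF_x = 0: A_x − T·cos48° = 0 → A_x = 63.3059 × 0.669131 = 42.36 kN.
ΣF_y = 0: A_y + T·sin48° − 75 = 0 → A_y = 75 − 63.3059 × 0.743145 = 27.95 kN.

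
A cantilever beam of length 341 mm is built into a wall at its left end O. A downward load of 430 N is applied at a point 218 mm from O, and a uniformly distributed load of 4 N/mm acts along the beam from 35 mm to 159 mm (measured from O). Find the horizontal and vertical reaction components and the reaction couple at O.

Resultant of the distributed load: 4 × 124 = 496 N at 97 mm from O.
ΣF_x = 0: O_x = 0.
ΣF_y = 0: O_y − 430 − 4·124 = 0 → O_y = 926.0 N.
ΣM about O: M_O − 430·218 − (4·124)·97 = 0 → M_O = 141900 N·mm.

O_x = 0, O_y = 926.0 N, M_O = 141900 N·mm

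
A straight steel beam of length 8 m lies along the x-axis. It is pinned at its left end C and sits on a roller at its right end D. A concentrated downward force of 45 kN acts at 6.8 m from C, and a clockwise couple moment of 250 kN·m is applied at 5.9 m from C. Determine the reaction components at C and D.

C_x = 0, C_y = -24.50 kN, D_y = 69.50 kN

Moments about C: D_y·8 − 45·6.8 − 250 = 0 → D_y = 556/8 = 69.50 kN.
ΣF_y = 0: C_y + 69.5 − 45 = 0 → C_y = -24.50 kN.
ΣF_x = 0: no horizontal applied forces, so C_x = 0.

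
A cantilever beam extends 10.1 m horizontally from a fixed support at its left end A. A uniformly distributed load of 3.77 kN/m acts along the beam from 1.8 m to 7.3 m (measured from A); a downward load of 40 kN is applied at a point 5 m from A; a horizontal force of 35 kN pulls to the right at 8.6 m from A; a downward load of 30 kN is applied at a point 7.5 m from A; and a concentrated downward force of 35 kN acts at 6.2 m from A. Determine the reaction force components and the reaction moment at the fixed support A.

A_x = -35.00 kN, A_y = 125.7 kN, M_A = 736.3 kN·m

Resultant of the distributed load: 3.77 × 5.5 = 20.735 kN at 4.55 m from A.
ΣF_x = 0: A_x + 35 = 0 → A_x = -35.00 kN.
ΣF_y = 0: A_y − 3.77·5.5 − 40 − 30 − 35 = 0 → A_y = 125.7 kN.
ΣM about A: M_A − (3.77·5.5)·4.55 − 40·5 − 30·7.5 − 35·6.2 = 0 → M_A = 736.3 kN·m.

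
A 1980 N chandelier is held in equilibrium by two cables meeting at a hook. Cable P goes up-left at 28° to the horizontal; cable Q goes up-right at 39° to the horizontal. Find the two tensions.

T_P = 1672 N, T_Q = 1899 N

ΣF_x = 0: −T_P·cos28° + T_Q·cos39° = 0 → T_Q = 1.13614·T_P.
ΣF_y = 0: T_P·sin28° + T_Q·sin39° = 1980.
Substitute: T_P·(0.469472 + 1.13614·0.62932) = 1980 → T_P = 1671.64 ≈ 1672 N.
Then T_Q = 1.13614 × 1671.64 = 1899 N.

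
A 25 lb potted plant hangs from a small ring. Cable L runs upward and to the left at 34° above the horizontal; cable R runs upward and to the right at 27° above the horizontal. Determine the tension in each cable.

T_L = 25.47 lb, T_R = 23.70 lb

ΣF_x = 0: −T_L·cos34° + T_R·cos27° = 0 → T_R = 0.930451·T_L.
ΣF_y = 0: T_L·sin34° + T_R·sin27° = 25.
Substitute: T_L·(0.559193 + 0.930451·0.45399) = 25 → T_L = 25.4684 ≈ 25.47 lb.
Then T_R = 0.930451 × 25.4684 = 23.70 lb.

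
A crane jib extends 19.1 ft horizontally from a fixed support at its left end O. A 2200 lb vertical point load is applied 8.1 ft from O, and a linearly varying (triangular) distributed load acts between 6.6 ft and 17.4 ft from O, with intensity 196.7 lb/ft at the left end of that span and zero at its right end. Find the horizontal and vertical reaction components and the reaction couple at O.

O_x = 0, O_y = 3262 lb, M_O = 28650 lb·ft

Resultant of the triangular load: ½ × 196.7 × 10.8 = 1062.18 lb, acting at 10.2 ft from O (one-third of the span from the peak).
ΣF_x = 0: O_x = 0.
ΣF_y = 0: O_y − 2200 − ½·196.7·10.8 = 0 → O_y = 3262 lb.
ΣM about O: M_O − 2200·8.1 − (½·196.7·10.8)·10.2 = 0 → M_O = 28650 lb·ft.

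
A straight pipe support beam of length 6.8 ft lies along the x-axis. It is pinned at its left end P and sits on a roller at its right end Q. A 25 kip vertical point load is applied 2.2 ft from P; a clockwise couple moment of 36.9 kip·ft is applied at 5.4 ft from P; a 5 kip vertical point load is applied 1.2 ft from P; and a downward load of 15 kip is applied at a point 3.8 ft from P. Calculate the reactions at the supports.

ΣM about P: Q_y·6.8 − 25·2.2 − 36.9 − 5·1.2 − 15·3.8 = 0 → Q_y = 154.9/6.8 = 22.7794 ≈ 22.78 kip.
ΣF_y = 0: P_y + 22.7794 − 25 − 5 − 15 = 0 → P_y = 22.22 kip.
ΣF_x = 0: no horizontal applied forces, so P_x = 0.

P_x = 0, P_y = 22.22 kip, Q_y = 22.78 kip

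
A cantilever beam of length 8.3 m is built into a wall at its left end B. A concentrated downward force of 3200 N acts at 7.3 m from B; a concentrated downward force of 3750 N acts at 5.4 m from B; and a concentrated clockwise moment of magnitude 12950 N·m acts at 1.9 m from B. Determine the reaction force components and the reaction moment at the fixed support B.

ΣF_x = 0: B_x = 0.
ΣF_y = 0: B_y − 3200 − 3750 = 0 → B_y = 6950 N.
ΣM about B: M_B − 3200·7.3 − 3750·5.4 − 12950 = 0 → M_B = 56560 N·m.

B_x = 0, B_y = 6950 N, M_B = 56560 N·m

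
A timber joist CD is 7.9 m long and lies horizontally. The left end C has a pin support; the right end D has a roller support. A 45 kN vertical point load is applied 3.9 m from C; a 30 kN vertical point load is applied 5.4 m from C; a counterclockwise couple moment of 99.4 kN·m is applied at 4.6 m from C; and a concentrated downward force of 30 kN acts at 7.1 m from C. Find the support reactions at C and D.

Moments about C: D_y·7.9 − 45·3.9 − 30·5.4 + 99.4 − 30·7.1 = 0 → D_y = 451.1/7.9 = 57.1013 ≈ 57.10 kN.
ΣF_y = 0: C_y + 57.1013 − 45 − 30 − 30 = 0 → C_y = 47.90 kN.
ΣF_x = 0: no horizontal applied forces, so C_x = 0.

C_x = 0, C_y = 47.90 kN, D_y = 57.10 kN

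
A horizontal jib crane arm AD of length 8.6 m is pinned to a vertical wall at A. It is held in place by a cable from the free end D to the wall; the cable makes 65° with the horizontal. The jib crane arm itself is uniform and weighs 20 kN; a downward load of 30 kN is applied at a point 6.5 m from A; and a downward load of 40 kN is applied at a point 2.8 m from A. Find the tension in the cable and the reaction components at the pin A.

ΣM about A: T·sin65°·8.6 − 20·4.3 − 30·6.5 − 40·2.8 = 0 → T = 393/(8.6·0.906308) = 50.4218 ≈ 50.42 kN.
ΣF_x = 0: A_x − T·cos65° = 0 → A_x = 50.4218 × 0.422618 = 21.31 kN.
ΣF_y = 0: A_y + T·sin65° − 20 − 30 − 40 = 0 → A_y = 90 − 50.4218 × 0.906308 = 44.30 kN.

T = 50.42 kN, A_x = 21.31 kN, A_y = 44.30 kN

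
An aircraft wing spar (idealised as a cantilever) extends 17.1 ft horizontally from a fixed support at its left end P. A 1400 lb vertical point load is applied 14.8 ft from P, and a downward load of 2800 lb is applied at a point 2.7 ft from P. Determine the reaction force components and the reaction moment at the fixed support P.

ΣF_x = 0: P_x = 0.
ΣF_y = 0: P_y − 1400 − 2800 = 0 → P_y = 4200 lb.
ΣM about P: M_P − 1400·14.8 − 2800·2.7 = 0 → M_P = 28280 lb·ft.

P_x = 0, P_y = 4200 lb, M_P = 28280 lb·ft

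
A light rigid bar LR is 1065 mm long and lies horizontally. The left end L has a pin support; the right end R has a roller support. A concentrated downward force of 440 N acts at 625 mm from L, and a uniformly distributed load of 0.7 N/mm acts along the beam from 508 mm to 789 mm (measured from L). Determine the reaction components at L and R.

Resultant of the distributed load: 0.7 × 281 = 196.7 N at 648.5 mm from L.
Moments about L: R_y·1065 − 440·625 − (0.7·281)·648.5 = 0 → R_y = 402559.95/1065 = 377.991 ≈ 378.0 N.
ΣF_y = 0: L_y + 377.991 − 440 − 0.7·281 = 0 → L_y = 258.7 N.
ΣF_x = 0: no horizontal applied forces, so L_x = 0.

L_x = 0, L_y = 258.7 N, R_y = 378.0 N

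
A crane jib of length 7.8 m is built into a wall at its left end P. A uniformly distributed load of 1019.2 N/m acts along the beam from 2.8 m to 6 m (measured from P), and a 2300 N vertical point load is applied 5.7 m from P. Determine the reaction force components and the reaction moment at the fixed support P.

P_x = 0, P_y = 5561 N, M_P = 27460 N·m

Resultant of the distributed load: 1019.2 × 3.2 = 3261.44 N at 4.4 m from P.
ΣF_x = 0: P_x = 0.
ΣF_y = 0: P_y − 1019.2·3.2 − 2300 = 0 → P_y = 5561 N.
ΣM about P: M_P − (1019.2·3.2)·4.4 − 2300·5.7 = 0 → M_P = 27460 N·m.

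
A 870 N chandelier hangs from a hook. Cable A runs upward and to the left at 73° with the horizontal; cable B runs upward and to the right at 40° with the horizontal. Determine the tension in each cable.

T_A = 724.0 N, T_B = 276.3 N

ΣF_x = 0: −T_A·cos73° + T_B·cos40° = 0 → T_B = 0.381664·T_A.
ΣF_y = 0: T_A·sin73° + T_B·sin40° = 870.
Substitute: T_A·(0.956305 + 0.381664·0.642788) = 870 → T_A = 724.014 ≈ 724.0 N.
Then T_B = 0.381664 × 724.014 = 276.3 N.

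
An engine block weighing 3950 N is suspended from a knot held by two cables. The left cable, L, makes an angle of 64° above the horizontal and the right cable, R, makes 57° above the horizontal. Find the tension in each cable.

ΣF_x = 0: −T_L·cos64° + T_R·cos57° = 0 → T_R = 0.804884·T_L.
ΣF_y = 0: T_L·sin64° + T_R·sin57° = 3950.
Substitute: T_L·(0.898794 + 0.804884·0.838671) = 3950 → T_L = 2509.81 ≈ 2510 N.
Then T_R = 0.804884 × 2509.81 = 2020 N.

T_L = 2510 N, T_R = 2020 N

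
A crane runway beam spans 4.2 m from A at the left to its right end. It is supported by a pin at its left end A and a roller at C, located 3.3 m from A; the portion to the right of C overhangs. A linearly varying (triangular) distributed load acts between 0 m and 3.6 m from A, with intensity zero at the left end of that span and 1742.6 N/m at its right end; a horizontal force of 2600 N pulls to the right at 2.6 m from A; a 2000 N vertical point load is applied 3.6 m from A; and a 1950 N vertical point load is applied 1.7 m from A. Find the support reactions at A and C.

A_x = -2600 N, A_y = 1619 N, C_y = 5468 N

Resultant of the triangular load: ½ × 1742.6 × 3.6 = 3136.68 N, acting at 2.4 m from A (one-third of the span from the peak).
Moments about A: C_y·3.3 − (½·1742.6·3.6)·2.4 − 2000·3.6 − 1950·1.7 = 0 → C_y = 18043.032/3.3 = 5467.59 ≈ 5468 N.
ΣF_y = 0: A_y + 5467.59 − ½·1742.6·3.6 − 2000 − 1950 = 0 → A_y = 1619 N.
ΣF_x = 0: A_x + 2600 = 0 → A_x = -2600 N.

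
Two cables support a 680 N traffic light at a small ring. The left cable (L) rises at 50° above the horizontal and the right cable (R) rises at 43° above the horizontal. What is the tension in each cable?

ΣF_x = 0: −T_L·cos50° + T_R·cos43° = 0 → T_R = 0.878901·T_L.
ΣF_y = 0: T_L·sin50° + T_R·sin43° = 680.
Substitute: T_L·(0.766044 + 0.878901·0.681998) = 680 → T_L = 498.003 ≈ 498.0 N.
Then T_R = 0.878901 × 498.003 = 437.7 N.

T_L = 498.0 N, T_R = 437.7 N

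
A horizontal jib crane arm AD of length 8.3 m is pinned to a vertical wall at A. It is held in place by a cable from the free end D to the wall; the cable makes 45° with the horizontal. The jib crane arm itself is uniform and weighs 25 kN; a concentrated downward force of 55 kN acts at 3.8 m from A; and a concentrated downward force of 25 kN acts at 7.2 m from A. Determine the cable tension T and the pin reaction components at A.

T = 83.96 kN, A_x = 59.37 kN, A_y = 45.63 kN

ΣM about A: T·sin45°·8.3 − 25·4.15 − 55·3.8 − 25·7.2 = 0 → T = 492.75/(8.3·0.707107) = 83.9583 ≈ 83.96 kN.
ΣF_x = 0: A_x − T·cos45° = 0 → A_x = 83.9583 × 0.707107 = 59.37 kN.
ΣF_y = 0: A_y + T·sin45° − 25 − 55 − 25 = 0 → A_y = 105 − 83.9583 × 0.707107 = 45.63 kN.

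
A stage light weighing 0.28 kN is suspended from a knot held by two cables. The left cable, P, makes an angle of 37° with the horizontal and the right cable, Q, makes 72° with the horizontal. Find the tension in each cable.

T_P = 0.09151 kN, T_Q = 0.2365 kN

ΣF_x = 0: −T_P·cos37° + T_Q·cos72° = 0 → T_Q = 2.58444·T_P.
ΣF_y = 0: T_P·sin37° + T_Q·sin72° = 0.28.
Substitute: T_P·(0.601815 + 2.58444·0.951057) = 0.28 → T_P = 0.0915103 ≈ 0.09151 kN.
Then T_Q = 2.58444 × 0.0915103 = 0.2365 kN.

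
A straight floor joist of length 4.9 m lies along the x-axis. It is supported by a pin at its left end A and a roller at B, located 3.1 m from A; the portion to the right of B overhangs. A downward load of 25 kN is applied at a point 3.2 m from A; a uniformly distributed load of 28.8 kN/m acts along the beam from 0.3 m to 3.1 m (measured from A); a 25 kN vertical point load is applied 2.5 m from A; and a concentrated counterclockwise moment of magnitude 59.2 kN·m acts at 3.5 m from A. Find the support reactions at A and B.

A_x = 0, A_y = 59.55 kN, B_y = 71.09 kN

Resultant of the distributed load: 28.8 × 2.8 = 80.64 kN at 1.7 m from A.
Taking moments about A: B_y·3.1 − 25·3.2 − (28.8·2.8)·1.7 − 25·2.5 + 59.2 = 0 → B_y = 220.388/3.1 = 71.0929 ≈ 71.09 kN.
ΣF_y = 0: A_y + 71.0929 − 25 − 28.8·2.8 − 25 = 0 → A_y = 59.55 kN.
ΣF_x = 0: no horizontal applied forces, so A_x = 0.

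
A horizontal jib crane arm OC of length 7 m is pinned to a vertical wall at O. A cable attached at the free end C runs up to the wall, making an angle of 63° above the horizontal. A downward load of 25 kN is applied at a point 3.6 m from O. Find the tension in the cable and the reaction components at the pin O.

ΣM about O: T·sin63°·7 − 25·3.6 = 0 → T = 90/(7·0.891007) = 14.4299 ≈ 14.43 kN.
ΣF_x = 0: O_x − T·cos63° = 0 → O_x = 14.4299 × 0.45399 = 6.551 kN.
ΣF_y = 0: O_y + T·sin63° − 25 = 0 → O_y = 25 − 14.4299 × 0.891007 = 12.14 kN.

T = 14.43 kN, O_x = 6.551 kN, O_y = 12.14 kN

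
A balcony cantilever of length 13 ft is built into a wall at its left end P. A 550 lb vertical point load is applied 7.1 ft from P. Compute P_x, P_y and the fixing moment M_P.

ΣF_x = 0: P_x = 0.
ΣF_y = 0: P_y − 550 = 0 → P_y = 550.0 lb.
ΣM about P: M_P − 550·7.1 = 0 → M_P = 3905 lb·ft.

P_x = 0, P_y = 550.0 lb, M_P = 3905 lb·ft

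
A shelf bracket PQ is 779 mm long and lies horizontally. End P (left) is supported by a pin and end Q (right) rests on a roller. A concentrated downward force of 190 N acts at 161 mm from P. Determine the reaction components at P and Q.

Taking moments about P: Q_y·779 − 190·161 = 0 → Q_y = 30590/779 = 39.2683 ≈ 39.27 N.
ΣF_y = 0: P_y + 39.2683 − 190 = 0 → P_y = 150.7 N.
ΣF_x = 0: no horizontal applied forces, so P_x = 0.

P_x = 0, P_y = 150.7 N, Q_y = 39.27 N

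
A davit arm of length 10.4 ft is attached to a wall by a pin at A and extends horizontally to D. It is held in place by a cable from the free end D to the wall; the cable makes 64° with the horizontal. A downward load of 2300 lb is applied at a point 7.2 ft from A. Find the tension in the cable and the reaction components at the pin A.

ΣM about A: T·sin64°·10.4 − 2300·7.2 = 0 → T = 16560/(10.4·0.898794) = 1771.6 ≈ 1772 lb.
ΣF_x = 0: A_x − T·cos64° = 0 → A_x = 1771.6 × 0.438371 = 776.6 lb.
ΣF_y = 0: A_y + T·sin64° − 2300 = 0 → A_y = 2300 − 1771.6 × 0.898794 = 707.7 lb.

T = 1772 lb, A_x = 776.6 lb, A_y = 707.7 lb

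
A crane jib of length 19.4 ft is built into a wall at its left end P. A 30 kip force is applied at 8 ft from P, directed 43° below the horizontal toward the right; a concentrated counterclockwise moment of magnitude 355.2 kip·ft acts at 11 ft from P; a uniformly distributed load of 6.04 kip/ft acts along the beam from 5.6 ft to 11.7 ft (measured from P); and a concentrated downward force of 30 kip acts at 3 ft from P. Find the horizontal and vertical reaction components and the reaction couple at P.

Resultant of the distributed load: 6.04 × 6.1 = 36.844 kip at 8.65 ft from P.
ΣF_x = 0: P_x + 30·cos43° = 0 → P_x = -21.94 kip.
ΣF_y = 0: P_y − 30·sin43° − 6.04·6.1 − 30 = 0 → P_y = 87.30 kip.
ΣM about P: M_P − 30·sin43°·8 + 355.2 − (6.04·6.1)·8.65 − 30·3 = 0 → M_P = 217.2 kip·ft.

P_x = -21.94 kip, P_y = 87.30 kip, M_P = 217.2 kip·ft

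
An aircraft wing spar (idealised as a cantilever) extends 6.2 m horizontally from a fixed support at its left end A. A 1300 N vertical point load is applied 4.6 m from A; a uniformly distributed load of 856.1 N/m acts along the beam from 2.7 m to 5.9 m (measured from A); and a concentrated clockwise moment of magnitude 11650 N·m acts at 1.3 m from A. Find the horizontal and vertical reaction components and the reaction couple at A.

A_x = 0, A_y = 4040 N, M_A = 29410 N·m

Resultant of the distributed load: 856.1 × 3.2 = 2739.52 N at 4.3 m from A.
ΣF_x = 0: A_x = 0.
ΣF_y = 0: A_y − 1300 − 856.1·3.2 = 0 → A_y = 4040 N.
ΣM about A: M_A − 1300·4.6 − (856.1·3.2)·4.3 − 11650 = 0 → M_A = 29410 N·m.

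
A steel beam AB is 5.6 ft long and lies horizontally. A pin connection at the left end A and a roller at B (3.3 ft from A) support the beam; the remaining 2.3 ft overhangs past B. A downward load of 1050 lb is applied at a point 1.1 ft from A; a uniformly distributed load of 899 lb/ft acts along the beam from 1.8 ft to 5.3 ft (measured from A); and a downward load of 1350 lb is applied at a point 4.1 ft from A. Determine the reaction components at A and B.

A_x = 0, A_y = 134.4 lb, B_y = 5412 lb

Resultant of the distributed load: 899 × 3.5 = 3146.5 lb at 3.55 ft from A.
ΣM about A: B_y·3.3 − 1050·1.1 − (899·3.5)·3.55 − 1350·4.1 = 0 → B_y = 17860.075/3.3 = 5412.14 ≈ 5412 lb.
ΣF_y = 0: A_y + 5412.14 − 1050 − 899·3.5 − 1350 = 0 → A_y = 134.4 lb.
ΣF_x = 0: no horizontal applied forces, so A_x = 0.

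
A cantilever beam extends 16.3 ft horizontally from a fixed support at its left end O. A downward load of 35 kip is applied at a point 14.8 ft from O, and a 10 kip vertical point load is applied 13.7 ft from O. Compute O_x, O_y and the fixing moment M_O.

O_x = 0, O_y = 45.00 kip, M_O = 655.0 kip·ft

ΣF_x = 0: O_x = 0.
ΣF_y = 0: O_y − 35 − 10 = 0 → O_y = 45.00 kip.
ΣM about O: M_O − 35·14.8 − 10·13.7 = 0 → M_O = 655.0 kip·ft.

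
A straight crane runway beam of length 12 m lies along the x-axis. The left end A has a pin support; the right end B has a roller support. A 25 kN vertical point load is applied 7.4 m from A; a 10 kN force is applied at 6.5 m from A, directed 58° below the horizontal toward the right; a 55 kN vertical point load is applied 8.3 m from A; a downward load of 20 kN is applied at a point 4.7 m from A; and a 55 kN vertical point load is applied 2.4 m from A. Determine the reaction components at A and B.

Moments about A: B_y·12 − 25·7.4 − 10·sin58°·6.5 − 55·8.3 − 20·4.7 − 55·2.4 = 0 → B_y = 922.623/12 = 76.8852 ≈ 76.89 kN.
ΣF_y = 0: A_y + 76.8852 − 25 − 10·sin58° − 55 − 20 − 55 = 0 → A_y = 86.60 kN.
ΣF_x = 0: A_x + 10·cos58° = 0 → A_x = -5.299 kN.

A_x = -5.299 kN, A_y = 86.60 kN, B_y = 76.89 kN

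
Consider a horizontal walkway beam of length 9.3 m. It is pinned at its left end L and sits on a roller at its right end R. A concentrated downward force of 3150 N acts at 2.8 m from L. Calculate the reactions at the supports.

L_x = 0, L_y = 2202 N, R_y = 948.4 N

Taking moments about L: R_y·9.3 − 3150·2.8 = 0 → R_y = 8820/9.3 = 948.387 ≈ 948.4 N.
ΣF_y = 0: L_y + 948.387 − 3150 = 0 → L_y = 2202 N.
ΣF_x = 0: no horizontal applied forces, so L_x = 0.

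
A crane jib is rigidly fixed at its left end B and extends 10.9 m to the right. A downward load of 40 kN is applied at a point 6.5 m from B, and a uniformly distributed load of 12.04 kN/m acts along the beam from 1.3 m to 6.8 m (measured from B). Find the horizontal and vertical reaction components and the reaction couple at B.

Resultant of the distributed load: 12.04 × 5.5 = 66.22 kN at 4.05 m from B.
ΣF_x = 0: B_x = 0.
ΣF_y = 0: B_y − 40 − 12.04·5.5 = 0 → B_y = 106.2 kN.
ΣM about B: M_B − 40·6.5 − (12.04·5.5)·4.05 = 0 → M_B = 528.2 kN·m.

B_x = 0, B_y = 106.2 kN, M_B = 528.2 kN·m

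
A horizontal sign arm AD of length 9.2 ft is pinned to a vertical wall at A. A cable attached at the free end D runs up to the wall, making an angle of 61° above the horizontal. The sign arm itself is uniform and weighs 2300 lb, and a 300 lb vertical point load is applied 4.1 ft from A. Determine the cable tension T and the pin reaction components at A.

ΣM about A: T·sin61°·9.2 − 2300·4.6 − 300·4.1 = 0 → T = 11810/(9.2·0.87462) = 1467.72 ≈ 1468 lb.
ΣF_x = 0: A_x − T·cos61° = 0 → A_x = 1467.72 × 0.48481 = 711.6 lb.
ΣF_y = 0: A_y + T·sin61° − 2300 − 300 = 0 → A_y = 2600 − 1467.72 × 0.87462 = 1316 lb.

T = 1468 lb, A_x = 711.6 lb, A_y = 1316 lb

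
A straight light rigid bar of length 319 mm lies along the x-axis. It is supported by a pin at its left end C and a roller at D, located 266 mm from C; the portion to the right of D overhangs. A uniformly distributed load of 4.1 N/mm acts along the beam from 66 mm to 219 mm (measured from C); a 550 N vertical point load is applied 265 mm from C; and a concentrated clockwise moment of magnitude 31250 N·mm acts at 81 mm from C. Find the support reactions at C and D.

C_x = 0, C_y = 175.8 N, D_y = 1001 N

Resultant of the distributed load: 4.1 × 153 = 627.3 N at 142.5 mm from C.
Moments about C: D_y·266 − (4.1·153)·142.5 − 550·265 − 31250 = 0 → D_y = 266390.25/266 = 1001.47 ≈ 1001 N.
ΣF_y = 0: C_y + 1001.47 − 4.1·153 − 550 = 0 → C_y = 175.8 N.
ΣF_x = 0: no horizontal applied forces, so C_x = 0.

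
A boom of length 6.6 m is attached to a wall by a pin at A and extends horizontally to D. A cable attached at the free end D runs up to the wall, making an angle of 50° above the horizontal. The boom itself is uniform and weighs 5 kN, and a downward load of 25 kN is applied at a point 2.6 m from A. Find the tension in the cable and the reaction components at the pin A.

ΣM about A: T·sin50°·6.6 − 5·3.3 − 25·2.6 = 0 → T = 81.5/(6.6·0.766044) = 16.1198 ≈ 16.12 kN.
ΣF_x = 0: A_x − T·cos50° = 0 → A_x = 16.1198 × 0.642788 = 10.36 kN.
ΣF_y = 0: A_y + T·sin50° − 5 − 25 = 0 → A_y = 30 − 16.1198 × 0.766044 = 17.65 kN.

T = 16.12 kN, A_x = 10.36 kN, A_y = 17.65 kN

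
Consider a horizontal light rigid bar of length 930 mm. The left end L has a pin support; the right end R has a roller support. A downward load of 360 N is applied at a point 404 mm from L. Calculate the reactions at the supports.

L_x = 0, L_y = 203.6 N, R_y = 156.4 N

ΣM about L: R_y·930 − 360·404 = 0 → R_y = 145440/930 = 156.387 ≈ 156.4 N.
ΣF_y = 0: L_y + 156.387 − 360 = 0 → L_y = 203.6 N.
ΣF_x = 0: no horizontal applied forces, so L_x = 0.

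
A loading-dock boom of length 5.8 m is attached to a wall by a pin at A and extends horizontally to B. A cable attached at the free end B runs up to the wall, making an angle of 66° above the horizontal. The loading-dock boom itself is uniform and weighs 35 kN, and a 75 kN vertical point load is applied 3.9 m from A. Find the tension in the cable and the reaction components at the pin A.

T = 74.36 kN, A_x = 30.24 kN, A_y = 42.07 kN

ΣM about A: T·sin66°·5.8 − 35·2.9 − 75·3.9 = 0 → T = 394/(5.8·0.913545) = 74.3598 ≈ 74.36 kN.
ΣF_x = 0: A_x − T·cos66° = 0 → A_x = 74.3598 × 0.406737 = 30.24 kN.
ΣF_y = 0: A_y + T·sin66° − 35 − 75 = 0 → A_y = 110 − 74.3598 × 0.913545 = 42.07 kN.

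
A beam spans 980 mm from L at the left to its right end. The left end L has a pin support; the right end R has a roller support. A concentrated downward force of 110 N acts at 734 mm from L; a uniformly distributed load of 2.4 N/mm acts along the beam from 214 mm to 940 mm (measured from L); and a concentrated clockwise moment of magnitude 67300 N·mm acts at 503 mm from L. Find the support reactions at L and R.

L_x = 0, L_y = 675.5 N, R_y = 1177 N

Resultant of the distributed load: 2.4 × 726 = 1742.4 N at 577 mm from L.
Taking moments about L: R_y·980 − 110·734 − (2.4·726)·577 − 67300 = 0 → R_y = 1153404.8/980 = 1176.94 ≈ 1177 N.
ΣF_y = 0: L_y + 1176.94 − 110 − 2.4·726 = 0 → L_y = 675.5 N.
ΣF_x = 0: no horizontal applied forces, so L_x = 0.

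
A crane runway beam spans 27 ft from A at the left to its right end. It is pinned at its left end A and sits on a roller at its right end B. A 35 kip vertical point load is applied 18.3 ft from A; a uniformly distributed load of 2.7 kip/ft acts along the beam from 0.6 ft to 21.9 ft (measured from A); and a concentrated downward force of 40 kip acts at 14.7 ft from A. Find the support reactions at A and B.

A_x = 0, A_y = 63.05 kip, B_y = 69.46 kip

Resultant of the distributed load: 2.7 × 21.3 = 57.51 kip at 11.25 ft from A.
Taking moments about A: B_y·27 − 35·18.3 − (2.7·21.3)·11.25 − 40·14.7 = 0 → B_y = 1875.4875/27 = 69.4625 ≈ 69.46 kip.
ΣF_y = 0: A_y + 69.4625 − 35 − 2.7·21.3 − 40 = 0 → A_y = 63.05 kip.
ΣF_x = 0: no horizontal applied forces, so A_x = 0.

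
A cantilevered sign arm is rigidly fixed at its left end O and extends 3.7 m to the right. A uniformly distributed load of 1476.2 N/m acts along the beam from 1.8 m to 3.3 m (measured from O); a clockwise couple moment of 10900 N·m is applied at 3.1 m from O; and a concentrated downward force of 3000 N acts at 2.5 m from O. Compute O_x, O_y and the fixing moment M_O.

O_x = 0, O_y = 5214 N, M_O = 24050 N·m

Resultant of the distributed load: 1476.2 × 1.5 = 2214.3 N at 2.55 m from O.
ΣF_x = 0: O_x = 0.
ΣF_y = 0: O_y − 1476.2·1.5 − 3000 = 0 → O_y = 5214 N.
ΣM about O: M_O − (1476.2·1.5)·2.55 − 10900 − 3000·2.5 = 0 → M_O = 24050 N·m.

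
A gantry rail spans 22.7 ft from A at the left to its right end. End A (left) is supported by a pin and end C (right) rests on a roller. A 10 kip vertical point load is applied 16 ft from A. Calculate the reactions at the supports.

A_x = 0, A_y = 2.952 kip, C_y = 7.048 kip

Taking moments about A: C_y·22.7 − 10·16 = 0 → C_y = 160/22.7 = 7.04846 ≈ 7.048 kip.
ΣF_y = 0: A_y + 7.04846 − 10 = 0 → A_y = 2.952 kip.
ΣF_x = 0: no horizontal applied forces, so A_x = 0.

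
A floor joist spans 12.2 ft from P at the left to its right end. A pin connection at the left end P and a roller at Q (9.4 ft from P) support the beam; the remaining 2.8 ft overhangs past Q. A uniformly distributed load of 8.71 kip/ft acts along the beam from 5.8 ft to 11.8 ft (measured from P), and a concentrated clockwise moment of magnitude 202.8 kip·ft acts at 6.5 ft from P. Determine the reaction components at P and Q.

Resultant of the distributed load: 8.71 × 6 = 52.26 kip at 8.8 ft from P.
Moments about P: Q_y·9.4 − (8.71·6)·8.8 − 202.8 = 0 → Q_y = 662.688/9.4 = 70.4987 ≈ 70.50 kip.
ΣF_y = 0: P_y + 70.4987 − 8.71·6 = 0 → P_y = -18.24 kip.
ΣF_x = 0: no horizontal applied forces, so P_x = 0.

P_x = 0, P_y = -18.24 kip, Q_y = 70.50 kip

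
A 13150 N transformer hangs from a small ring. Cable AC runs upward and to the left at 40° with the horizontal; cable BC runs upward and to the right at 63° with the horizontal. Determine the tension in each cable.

T_AC = 6127 N, T_BC = 10340 N

ΣF_x = 0: −T_AC·cos40° + T_BC·cos63° = 0 → T_BC = 1.68736·T_AC.
ΣF_y = 0: T_AC·sin40° + T_BC·sin63° = 13150.
Substitute: T_AC·(0.642788 + 1.68736·0.891007) = 13150 → T_AC = 6127 N.
Then T_BC = 1.68736 × 6127 = 10340 N.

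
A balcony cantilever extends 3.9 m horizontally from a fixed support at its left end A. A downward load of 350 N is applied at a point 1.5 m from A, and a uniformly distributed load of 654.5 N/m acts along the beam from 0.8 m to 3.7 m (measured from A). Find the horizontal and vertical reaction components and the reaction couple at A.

Resultant of the distributed load: 654.5 × 2.9 = 1898.05 N at 2.25 m from A.
ΣF_x = 0: A_x = 0.
ΣF_y = 0: A_y − 350 − 654.5·2.9 = 0 → A_y = 2248 N.
ΣM about A: M_A − 350·1.5 − (654.5·2.9)·2.25 = 0 → M_A = 4796 N·m.

A_x = 0, A_y = 2248 N, M_A = 4796 N·m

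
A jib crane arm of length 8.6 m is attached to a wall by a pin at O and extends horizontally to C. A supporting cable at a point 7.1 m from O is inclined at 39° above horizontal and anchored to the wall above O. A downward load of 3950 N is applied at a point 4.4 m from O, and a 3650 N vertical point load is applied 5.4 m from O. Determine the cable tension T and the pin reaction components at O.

ΣM about O: T·sin39°·7.1 − 3950·4.4 − 3650·5.4 = 0 → T = 37090/(7.1·0.62932) = 8300.93 ≈ 8301 N.
ΣF_x = 0: O_x − T·cos39° = 0 → O_x = 8300.93 × 0.777146 = 6451 N.
ΣF_y = 0: O_y + T·sin39° − 3950 − 3650 = 0 → O_y = 7600 − 8300.93 × 0.62932 = 2376 N.

T = 8301 N, O_x = 6451 N, O_y = 2376 N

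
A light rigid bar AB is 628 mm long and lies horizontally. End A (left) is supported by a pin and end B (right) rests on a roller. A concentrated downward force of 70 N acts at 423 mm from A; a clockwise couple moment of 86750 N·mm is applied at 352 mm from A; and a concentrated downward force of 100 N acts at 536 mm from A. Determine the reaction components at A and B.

A_x = 0, A_y = -100.6 N, B_y = 270.6 N

Moments about A: B_y·628 − 70·423 − 86750 − 100·536 = 0 → B_y = 169960/628 = 270.637 ≈ 270.6 N.
ΣF_y = 0: A_y + 270.637 − 70 − 100 = 0 → A_y = -100.6 N.
ΣF_x = 0: no horizontal applied forces, so A_x = 0.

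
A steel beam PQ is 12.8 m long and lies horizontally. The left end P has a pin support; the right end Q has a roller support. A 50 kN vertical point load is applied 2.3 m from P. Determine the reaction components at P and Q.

ΣM about P: Q_y·12.8 − 50·2.3 = 0 → Q_y = 115/12.8 = 8.98438 ≈ 8.984 kN.
ΣF_y = 0: P_y + 8.98438 − 50 = 0 → P_y = 41.02 kN.
ΣF_x = 0: no horizontal applied forces, so P_x = 0.

P_x = 0, P_y = 41.02 kN, Q_y = 8.984 kN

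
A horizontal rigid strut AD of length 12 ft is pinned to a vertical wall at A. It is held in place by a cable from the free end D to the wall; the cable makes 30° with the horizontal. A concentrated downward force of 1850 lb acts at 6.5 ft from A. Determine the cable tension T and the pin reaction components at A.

T = 2004 lb, A_x = 1736 lb, A_y = 847.9 lb

ΣM about A: T·sin30°·12 − 1850·6.5 = 0 → T = 12025/(12·0.5) = 2004.17 ≈ 2004 lb.
ΣF_x = 0: A_x − T·cos30° = 0 → A_x = 2004.17 × 0.866025 = 1736 lb.
ΣF_y = 0: A_y + T·sin30° − 1850 = 0 → A_y = 1850 − 2004.17 × 0.5 = 847.9 lb.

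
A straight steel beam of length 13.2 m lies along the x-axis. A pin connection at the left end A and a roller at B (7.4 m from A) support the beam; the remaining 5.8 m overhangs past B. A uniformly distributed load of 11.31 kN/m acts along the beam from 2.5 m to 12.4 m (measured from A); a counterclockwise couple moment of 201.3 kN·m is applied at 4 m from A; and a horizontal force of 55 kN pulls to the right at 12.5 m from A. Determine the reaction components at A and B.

Resultant of the distributed load: 11.31 × 9.9 = 111.969 kN at 7.45 m from A.
Taking moments about A: B_y·7.4 − (11.31·9.9)·7.45 + 201.3 = 0 → B_y = 632.86905/7.4 = 85.5228 ≈ 85.52 kN.
ΣF_y = 0: A_y + 85.5228 − 11.31·9.9 = 0 → A_y = 26.45 kN.
ΣF_x = 0: A_x + 55 = 0 → A_x = -55.00 kN.

A_x = -55.00 kN, A_y = 26.45 kN, B_y = 85.52 kN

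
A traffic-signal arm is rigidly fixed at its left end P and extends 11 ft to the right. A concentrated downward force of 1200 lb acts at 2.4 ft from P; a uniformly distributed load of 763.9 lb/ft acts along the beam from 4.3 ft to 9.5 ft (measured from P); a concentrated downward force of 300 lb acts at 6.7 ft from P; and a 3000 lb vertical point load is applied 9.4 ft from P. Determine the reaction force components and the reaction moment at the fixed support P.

Resultant of the distributed load: 763.9 × 5.2 = 3972.28 lb at 6.9 ft from P.
ΣF_x = 0: P_x = 0.
ΣF_y = 0: P_y − 1200 − 763.9·5.2 − 300 − 3000 = 0 → P_y = 8472 lb.
ΣM about P: M_P − 1200·2.4 − (763.9·5.2)·6.9 − 300·6.7 − 3000·9.4 = 0 → M_P = 60500 lb·ft.

P_x = 0, P_y = 8472 lb, M_P = 60500 lb·ft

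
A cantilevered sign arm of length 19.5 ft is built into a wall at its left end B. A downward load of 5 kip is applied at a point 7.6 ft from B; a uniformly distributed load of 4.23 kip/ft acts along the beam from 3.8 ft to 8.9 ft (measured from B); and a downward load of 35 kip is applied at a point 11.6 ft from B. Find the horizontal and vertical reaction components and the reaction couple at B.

B_x = 0, B_y = 61.57 kip, M_B = 581.0 kip·ft

Resultant of the distributed load: 4.23 × 5.1 = 21.573 kip at 6.35 ft from B.
ΣF_x = 0: B_x = 0.
ΣF_y = 0: B_y − 5 − 4.23·5.1 − 35 = 0 → B_y = 61.57 kip.
ΣM about B: M_B − 5·7.6 − (4.23·5.1)·6.35 − 35·11.6 = 0 → M_B = 581.0 kip·ft.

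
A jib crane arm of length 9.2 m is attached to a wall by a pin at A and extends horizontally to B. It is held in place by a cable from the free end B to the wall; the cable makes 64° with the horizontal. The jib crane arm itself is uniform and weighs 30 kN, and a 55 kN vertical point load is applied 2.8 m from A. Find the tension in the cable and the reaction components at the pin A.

T = 35.31 kN, A_x = 15.48 kN, A_y = 53.26 kN

ΣM about A: T·sin64°·9.2 − 30·4.6 − 55·2.8 = 0 → T = 292/(9.2·0.898794) = 35.313 ≈ 35.31 kN.
ΣF_x = 0: A_x − T·cos64° = 0 → A_x = 35.313 × 0.438371 = 15.48 kN.
ΣF_y = 0: A_y + T·sin64° − 30 − 55 = 0 → A_y = 85 − 35.313 × 0.898794 = 53.26 kN.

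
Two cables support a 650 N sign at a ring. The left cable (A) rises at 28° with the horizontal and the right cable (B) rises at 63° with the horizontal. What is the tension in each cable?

T_A = 295.1 N, T_B = 574.0 N

ΣF_x = 0: −T_A·cos28° + T_B·cos63° = 0 → T_B = 1.94486·T_A.
ΣF_y = 0: T_A·sin28° + T_B·sin63° = 650.
Substitute: T_A·(0.469472 + 1.94486·0.891007) = 650 → T_A = 295.138 ≈ 295.1 N.
Then T_B = 1.94486 × 295.138 = 574.0 N.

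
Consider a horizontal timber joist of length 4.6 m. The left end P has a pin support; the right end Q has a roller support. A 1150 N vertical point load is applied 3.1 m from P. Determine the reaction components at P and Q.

P_x = 0, P_y = 375.0 N, Q_y = 775.0 N

ΣM about P: Q_y·4.6 − 1150·3.1 = 0 → Q_y = 3565/4.6 = 775.0 N.
ΣF_y = 0: P_y + 775 − 1150 = 0 → P_y = 375.0 N.
ΣF_x = 0: no horizontal applied forces, so P_x = 0.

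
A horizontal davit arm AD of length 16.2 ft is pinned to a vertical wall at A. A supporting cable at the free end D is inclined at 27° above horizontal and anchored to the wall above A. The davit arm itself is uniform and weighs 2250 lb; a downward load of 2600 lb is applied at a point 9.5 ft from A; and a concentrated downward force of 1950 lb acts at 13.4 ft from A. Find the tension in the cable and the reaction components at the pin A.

T = 9389 lb, A_x = 8366 lb, A_y = 2537 lb

ΣM about A: T·sin27°·16.2 − 2250·8.1 − 2600·9.5 − 1950·13.4 = 0 → T = 69055/(16.2·0.45399) = 9389.31 ≈ 9389 lb.
ΣF_x = 0: A_x − T·cos27° = 0 → A_x = 9389.31 × 0.891007 = 8366 lb.
ΣF_y = 0: A_y + T·sin27° − 2250 − 2600 − 1950 = 0 → A_y = 6800 − 9389.31 × 0.45399 = 2537 lb.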